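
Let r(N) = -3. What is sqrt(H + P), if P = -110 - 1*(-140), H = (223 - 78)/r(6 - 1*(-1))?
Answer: I*sqrt(165)/3 ≈ 4.2817*I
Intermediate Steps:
H = -145/3 (H = (223 - 78)/(-3) = 145*(-1/3) = -145/3 ≈ -48.333)
P = 30 (P = -110 + 140 = 30)
sqrt(H + P) = sqrt(-145/3 + 30) = sqrt(-55/3) = I*sqrt(165)/3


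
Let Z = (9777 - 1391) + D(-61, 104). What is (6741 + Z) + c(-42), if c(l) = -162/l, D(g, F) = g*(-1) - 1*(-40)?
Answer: 106623/7 ≈ 15232.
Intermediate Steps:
D(g, F) = 40 - g (D(g, F) = -g + 40 = 40 - g)
Z = 8487 (Z = (9777 - 1391) + (40 - 1*(-61)) = 8386 + (40 + 61) = 8386 + 101 = 8487)
(6741 + Z) + c(-42) = (6741 + 8487) - 162/(-42) = 15228 - 162*(-1/42) = 15228 + 27/7 = 106623/7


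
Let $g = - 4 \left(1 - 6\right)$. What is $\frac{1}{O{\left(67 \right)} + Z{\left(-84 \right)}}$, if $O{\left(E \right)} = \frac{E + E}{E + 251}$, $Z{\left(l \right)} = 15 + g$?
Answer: $\frac{159}{5632} \approx 0.028232$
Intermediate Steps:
$g = 20$ ($g = \left(-4\right) \left(-5\right) = 20$)
$Z{\left(l \right)} = 35$ ($Z{\left(l \right)} = 15 + 20 = 35$)
$O{\left(E \right)} = \frac{2 E}{251 + E}$
$\frac{1}{O{\left(67 \right)} + Z{\left(-84 \right)}} = \frac{1}{2 \cdot 67 \frac{1}{251 + 67} + 35} = \frac{1}{2 \cdot 67 \cdot \frac{1}{318} + 35} = \frac{1}{\frac{67}{159} + 35} = \frac{1}{\frac{5632}{159}} = \frac{159}{5632}$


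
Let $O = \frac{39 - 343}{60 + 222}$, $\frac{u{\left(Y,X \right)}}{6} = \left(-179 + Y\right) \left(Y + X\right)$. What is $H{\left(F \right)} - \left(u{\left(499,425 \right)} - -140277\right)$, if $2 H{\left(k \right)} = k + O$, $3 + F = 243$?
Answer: $- \frac{269907493}{141} \approx -1.9142 \cdot 10^{6}$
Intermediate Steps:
$F = 240$ ($F = -3 + 243 = 240$)
$u{\left(Y,X \right)} = 6 \left(-179 + Y\right) \left(X + Y\right)$ ($u{\left(Y,X \right)} = 6 \left(-179 + Y\right) \left(Y + X\right) = 6 \left(-179 + Y\right) \left(X + Y\right)$)
$O = - \frac{152}{141}$ ($O = - \frac{304}{282} = \left(-304\right) \frac{1}{282} = - \frac{152}{141} \approx -1.078$)
$H{\left(k \right)} = - \frac{76}{141} + \frac{k}{2}$ ($H{\left(k \right)} = \frac{k - \frac{152}{141}}{2} = \frac{- \frac{152}{141} + k}{2} = - \frac{76}{141} + \frac{k}{2}$)
$H{\left(F \right)} - \left(u{\left(499,425 \right)} - -140277\right) = \left(- \frac{76}{141} + \frac{1}{2} \cdot 240\right) - \left(\left(\left(-1074\right) 425 - 535926 + 6 \cdot 499^{2} + 6 \cdot 425 \cdot 499\right) - -140277\right) = \left(- \frac{76}{141} + 120\right) - \left(\left(-456450 - 535926 + 6 \cdot 249001 + 1272450\right) + 140277\right) = \frac{16844}{141} - \left(\left(-456450 - 535926 + 1494006 + 1272450\right) + 140277\right) = \frac{16844}{141} - \left(1774080 + 140277\right) = \frac{16844}{141} - 1914357 = - \frac{269907493}{141}$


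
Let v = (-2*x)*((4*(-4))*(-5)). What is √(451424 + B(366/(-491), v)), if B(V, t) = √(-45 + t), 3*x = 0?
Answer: √(451424 + 3*I*√5) ≈ 671.88 + 0.005*I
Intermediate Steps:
x = 0 (x = (⅓)*0 = 0)
v = 0 (v = (-2*0)*((4*(-4))*(-5)) = 0*(-16*(-5)) = 0*80 = 0)
√(451424 + B(366/(-491), v)) = √(451424 + √(-45 + 0)) = √(451424 + √(-45)) = √(451424 + 3*I*√5)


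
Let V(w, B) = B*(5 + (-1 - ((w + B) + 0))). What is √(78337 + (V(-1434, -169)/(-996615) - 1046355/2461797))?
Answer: √646841501983019470149599395/90869030265 ≈ 279.89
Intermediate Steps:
V(w, B) = B*(4 - B - w) (V(w, B) = B*(5 + (-1 - ((B + w) + 0))) = B*(5 + (-1 - (B + w))) = B*(5 + (-1 + (-B - w))) = B*(5 + (-1 - B - w)) = B*(4 - B - w))
√(78337 + (V(-1434, -169)/(-996615) - 1046355/2461797)) = √(78337 + (-169*(4 - 1*(-169) - 1*(-1434))/(-996615) - 1046355/2461797)) = √(78337 + (-169*(4 + 169 + 1434)*(-1/996615) - 1046355*1/2461797)) = √(78337 + (-169*1607*(-1/996615) - 348785/820599)) = √(78337 + (-271583*(-1/996615) - 348785/820599)) = √(78337 + (271583/996615 - 348785/820599)) = √(78337 - 41581208186/272607090795) = √(21355180090399729/272607090795) = √646841501983019470149599395/90869030265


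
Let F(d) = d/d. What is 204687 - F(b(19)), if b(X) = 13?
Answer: 204686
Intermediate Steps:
F(d) = 1
204687 - F(b(19)) = 204687 - 1*1 = 204687 - 1 = 204686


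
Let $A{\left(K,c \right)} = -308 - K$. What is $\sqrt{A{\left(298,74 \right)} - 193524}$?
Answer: $3 i \sqrt{21570} \approx 440.6 i$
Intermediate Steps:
$\sqrt{A{\left(298,74 \right)} - 193524} = \sqrt{\left(-308 - 298\right) - 193524} = \sqrt{-606 - 193524} = \sqrt{-194130} = 3 i \sqrt{21570}$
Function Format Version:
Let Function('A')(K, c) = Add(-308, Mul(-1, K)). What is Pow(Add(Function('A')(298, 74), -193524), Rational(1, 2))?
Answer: Mul(3, I, Pow(21570, Rational(1, 2))) ≈ Mul(440.60, I)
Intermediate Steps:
Pow(Add(Function('A')(298, 74), -193524), Rational(1, 2)) = Pow(Add(Add(-308, Mul(-1, 298)), -193524), Rational(1, 2)) = Pow(Add(Add(-308, -298), -193524), Rational(1, 2)) = Pow(Add(-606, -193524), Rational(1, 2)) = Pow(-194130, Rational(1, 2)) = Mul(3, I, Pow(21570, Rational(1, 2)))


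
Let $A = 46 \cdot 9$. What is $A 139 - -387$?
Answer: $57933$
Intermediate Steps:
$A = 414$
$A 139 - -387 = 414 \cdot 139 - -387 = 57546 + 387 = 57933$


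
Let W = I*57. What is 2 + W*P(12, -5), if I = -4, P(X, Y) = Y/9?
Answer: 386/3 ≈ 128.67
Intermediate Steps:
P(X, Y) = Y/9 (P(X, Y) = Y*(⅑) = Y/9)
W = -228 (W = -4*57 = -228)
2 + W*P(12, -5) = 2 - 76*(-5)/3 = 2 - 228*(-5/9) = 2 + 380/3 = 386/3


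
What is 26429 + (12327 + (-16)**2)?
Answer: 39012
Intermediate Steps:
26429 + (12327 + (-16)**2) = 26429 + (12327 + 256) = 26429 + 12583 = 39012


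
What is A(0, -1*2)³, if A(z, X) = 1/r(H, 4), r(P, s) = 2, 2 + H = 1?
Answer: ⅛ ≈ 0.12500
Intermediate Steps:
H = -1 (H = -2 + 1 = -1)
A(z, X) = ½ (A(z, X) = 1/2 = ½)
A(0, -1*2)³ = (½)³ = ⅛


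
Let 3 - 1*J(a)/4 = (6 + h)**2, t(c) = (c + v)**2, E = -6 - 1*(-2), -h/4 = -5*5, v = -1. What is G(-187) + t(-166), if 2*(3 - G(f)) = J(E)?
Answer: 50358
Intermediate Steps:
h = 100 (h = -(-20)*5 = -4*(-25) = 100)
E = -4 (E = -6 + 2 = -4)
t(c) = (-1 + c)**2 (t(c) = (c - 1)**2 = (-1 + c)**2)
J(a) = -44932 (J(a) = 12 - 4*(6 + 100)**2 = 12 - 4*106**2 = 12 - 4*11236 = 12 - 44944 = -44932)
G(f) = 22469 (G(f) = 3 - 1/2*(-44932) = 3 + 22466 = 22469)
G(-187) + t(-166) = 22469 + (-1 - 166)**2 = 22469 + (-167)**2 = 22469 + 27889 = 50358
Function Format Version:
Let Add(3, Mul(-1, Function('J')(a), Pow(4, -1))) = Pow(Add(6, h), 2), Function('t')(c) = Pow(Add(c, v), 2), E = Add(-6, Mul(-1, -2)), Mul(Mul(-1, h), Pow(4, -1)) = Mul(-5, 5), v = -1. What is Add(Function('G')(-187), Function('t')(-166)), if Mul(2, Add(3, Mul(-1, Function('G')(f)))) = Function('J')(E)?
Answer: 50358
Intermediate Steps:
h = 100 (h = Mul(-4, Mul(-5, 5)) = Mul(-4, -25) = 100)
E = -4 (E = Add(-6, 2) = -4)
Function('t')(c) = Pow(Add(-1, c), 2) (Function('t')(c) = Pow(Add(c, -1), 2) = Pow(Add(-1, c), 2))
Function('J')(a) = -44932 (Function('J')(a) = Add(12, Mul(-4, Pow(Add(6, 100), 2))) = Add(12, Mul(-4, Pow(106, 2))) = Add(12, Mul(-4, 11236)) = Add(12, -44944) = -44932)
Function('G')(f) = 22469 (Function('G')(f) = Add(3, Mul(Rational(-1, 2), -44932)) = Add(3, 22466) = 22469)
Add(Function('G')(-187), Function('t')(-166)) = Add(22469, Pow(Add(-1, -166), 2)) = Add(22469, Pow(-167, 2)) = Add(22469, 27889) = 50358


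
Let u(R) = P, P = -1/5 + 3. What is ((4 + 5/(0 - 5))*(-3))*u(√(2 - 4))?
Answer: -126/5 ≈ -25.200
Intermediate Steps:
P = 14/5 (P = -1*⅕ + 3 = -⅕ + 3 = 14/5 ≈ 2.8000)
u(R) = 14/5
((4 + 5/(0 - 5))*(-3))*u(√(2 - 4)) = ((4 + 5/(0 - 5))*(-3))*(14/5) = ((4 + 5/(-5))*(-3))*(14/5) = ((4 - ⅕*5)*(-3))*(14/5) = ((4 - 1)*(-3))*(14/5) = (3*(-3))*(14/5) = -9*14/5 = -126/5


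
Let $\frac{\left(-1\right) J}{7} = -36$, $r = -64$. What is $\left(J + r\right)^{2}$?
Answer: $35344$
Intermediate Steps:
$J = 252$ ($J = \left(-7\right) \left(-36\right) = 252$)
$\left(J + r\right)^{2} = \left(252 - 64\right)^{2} = 188^{2} = 35344$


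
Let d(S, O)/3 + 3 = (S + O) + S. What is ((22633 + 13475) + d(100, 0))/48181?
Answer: 36699/48181 ≈ 0.76169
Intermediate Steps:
d(S, O) = -9 + 3*O + 6*S (d(S, O) = -9 + 3*((S + O) + S) = -9 + 3*((O + S) + S) = -9 + 3*(O + 2*S) = -9 + (3*O + 6*S) = -9 + 3*O + 6*S)
((22633 + 13475) + d(100, 0))/48181 = ((22633 + 13475) + (-9 + 3*0 + 6*100))/48181 = (36108 + (-9 + 0 + 600))*(1/48181) = (36108 + 591)*(1/48181) = 36699*(1/48181) = 36699/48181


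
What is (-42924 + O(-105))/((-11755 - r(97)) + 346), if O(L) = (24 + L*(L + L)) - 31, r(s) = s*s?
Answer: 2983/2974 ≈ 1.0030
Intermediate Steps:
r(s) = s²
O(L) = -7 + 2*L² (O(L) = (24 + L*(2*L)) - 31 = (24 + 2*L²) - 31 = -7 + 2*L²)
(-42924 + O(-105))/((-11755 - r(97)) + 346) = (-42924 + (-7 + 2*(-105)²))/((-11755 - 1*97²) + 346) = (-42924 + (-7 + 2*11025))/((-11755 - 1*9409) + 346) = (-42924 + (-7 + 22050))/((-11755 - 9409) + 346) = (-42924 + 22043)/(-21164 + 346) = -20881/(-20818) = -20881*(-1/20818) = 2983/2974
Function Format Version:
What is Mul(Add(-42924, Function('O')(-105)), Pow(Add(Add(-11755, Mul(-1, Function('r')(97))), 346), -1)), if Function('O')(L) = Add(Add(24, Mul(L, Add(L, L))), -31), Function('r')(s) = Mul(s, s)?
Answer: Rational(2983, 2974) ≈ 1.0030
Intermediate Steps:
Function('r')(s) = Pow(s, 2)
Function('O')(L) = Add(-7, Mul(2, Pow(L, 2))) (Function('O')(L) = Add(Add(24, Mul(L, Mul(2, L))), -31) = Add(Add(24, Mul(2, Pow(L, 2))), -31) = Add(-7, Mul(2, Pow(L, 2))))
Mul(Add(-42924, Function('O')(-105)), Pow(Add(Add(-11755, Mul(-1, Function('r')(97))), 346), -1)) = Mul(Add(-42924, Add(-7, Mul(2, Pow(-105, 2)))), Pow(Add(Add(-11755, Mul(-1, Pow(97, 2))), 346), -1)) = Mul(Add(-42924, Add(-7, Mul(2, 11025))), Pow(Add(Add(-11755, Mul(-1, 9409)), 346), -1)) = Mul(Add(-42924, Add(-7, 22050)), Pow(Add(Add(-11755, -9409), 346), -1)) = Mul(Add(-42924, 22043), Pow(Add(-21164, 346), -1)) = Mul(-20881, Pow(-20818, -1)) = Mul(-20881, Rational(-1, 20818)) = Rational(2983, 2974)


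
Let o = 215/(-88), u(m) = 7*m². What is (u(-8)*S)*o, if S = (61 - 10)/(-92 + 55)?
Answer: 614040/407 ≈ 1508.7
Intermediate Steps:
S = -51/37 (S = 51/(-37) = 51*(-1/37) = -51/37 ≈ -1.3784)
o = -215/88 (o = 215*(-1/88) = -215/88 ≈ -2.4432)
(u(-8)*S)*o = ((7*(-8)²)*(-51/37))*(-215/88) = ((7*64)*(-51/37))*(-215/88) = (448*(-51/37))*(-215/88) = -22848/37*(-215/88) = 614040/407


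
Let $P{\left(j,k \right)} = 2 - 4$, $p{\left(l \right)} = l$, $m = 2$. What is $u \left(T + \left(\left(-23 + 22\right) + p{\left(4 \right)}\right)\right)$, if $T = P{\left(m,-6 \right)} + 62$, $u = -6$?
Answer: $-378$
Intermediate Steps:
$P{\left(j,k \right)} = -2$ ($P{\left(j,k \right)} = 2 - 4 = -2$)
$T = 60$ ($T = -2 + 62 = 60$)
$u \left(T + \left(\left(-23 + 22\right) + p{\left(4 \right)}\right)\right) = - 6 \left(60 + \left(\left(-23 + 22\right) + 4\right)\right) = - 6 \left(60 + \left(-1 + 4\right)\right) = - 6 \left(60 + 3\right) = \left(-6\right) 63 = -378$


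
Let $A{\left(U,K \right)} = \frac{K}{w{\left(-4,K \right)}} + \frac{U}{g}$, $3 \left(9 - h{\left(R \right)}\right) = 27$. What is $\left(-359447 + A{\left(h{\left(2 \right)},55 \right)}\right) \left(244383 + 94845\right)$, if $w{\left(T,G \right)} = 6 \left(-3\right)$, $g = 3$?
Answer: $-121935523446$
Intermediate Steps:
$w{\left(T,G \right)} = -18$
$h{\left(R \right)} = 0$ ($h{\left(R \right)} = 9 - 9 = 0$)
$A{\left(U,K \right)} = - \frac{K}{18} + \frac{U}{3}$ ($A{\left(U,K \right)} = \frac{K}{-18} + \frac{U}{3} = K \left(- \frac{1}{18}\right) + U \frac{1}{3} = - \frac{K}{18} + \frac{U}{3}$)
$\left(-359447 + A{\left(h{\left(2 \right)},55 \right)}\right) \left(244383 + 94845\right) = \left(-359447 + \left(\left(- \frac{1}{18}\right) 55 + \frac{1}{3} \cdot 0\right)\right) \left(244383 + 94845\right) = \left(-359447 + \left(- \frac{55}{18} + 0\right)\right) 339228 = \left(-359447 - \frac{55}{18}\right) 339228 = \left(- \frac{6470101}{18}\right) 339228 = -121935523446$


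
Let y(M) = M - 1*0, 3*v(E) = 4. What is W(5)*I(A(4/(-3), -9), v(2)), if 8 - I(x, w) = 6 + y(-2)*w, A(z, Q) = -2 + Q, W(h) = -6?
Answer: -28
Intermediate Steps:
v(E) = 4/3 (v(E) = (⅓)*4 = 4/3)
y(M) = M (y(M) = M + 0 = M)
I(x, w) = 2 + 2*w (I(x, w) = 8 - (6 - 2*w) = 8 + (-6 + 2*w) = 2 + 2*w)
W(5)*I(A(4/(-3), -9), v(2)) = -6*(2 + 2*(4/3)) = -6*(2 + 8/3) = -6*14/3 = -28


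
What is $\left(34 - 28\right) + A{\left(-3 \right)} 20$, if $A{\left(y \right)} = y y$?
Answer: $186$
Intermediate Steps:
$A{\left(y \right)} = y^{2}$
$\left(34 - 28\right) + A{\left(-3 \right)} 20 = \left(34 - 28\right) + \left(-3\right)^{2} \cdot 20 = 6 + 9 \cdot 20 = 6 + 180 = 186$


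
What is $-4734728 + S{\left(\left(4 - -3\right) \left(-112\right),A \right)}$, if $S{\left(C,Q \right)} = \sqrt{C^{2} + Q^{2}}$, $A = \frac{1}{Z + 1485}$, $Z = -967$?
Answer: $-4734728 + \frac{\sqrt{164926956545}}{518} \approx -4.7339 \cdot 10^{6}$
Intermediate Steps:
$A = \frac{1}{518}$ ($A = \frac{1}{-967 + 1485} = \frac{1}{518} \approx 0.0019305$)
$-4734728 + S{\left(\left(4 - -3\right) \left(-112\right),A \right)} = -4734728 + \sqrt{\left(\left(4 - -3\right) \left(-112\right)\right)^{2} + \left(\frac{1}{518}\right)^{2}} = -4734728 + \sqrt{\left(\left(4 + 3\right) \left(-112\right)\right)^{2} + \frac{1}{268324}} = -4734728 + \sqrt{\left(7 \left(-112\right)\right)^{2} + \frac{1}{268324}} = -4734728 + \sqrt{\left(-784\right)^{2} + \frac{1}{268324}} = -4734728 + \sqrt{614656 + \frac{1}{268324}} = -4734728 + \sqrt{\frac{164926956545}{268324}} = -4734728 + \frac{\sqrt{164926956545}}{518}$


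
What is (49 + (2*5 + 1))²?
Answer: 3600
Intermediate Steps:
(49 + (2*5 + 1))² = (49 + (10 + 1))² = (49 + 11)² = 60² = 3600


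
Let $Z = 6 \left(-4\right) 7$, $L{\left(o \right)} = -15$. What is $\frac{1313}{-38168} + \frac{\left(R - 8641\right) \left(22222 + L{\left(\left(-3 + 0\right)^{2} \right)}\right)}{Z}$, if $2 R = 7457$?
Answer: $\frac{26691147061}{41104} \approx 6.4936 \cdot 10^{5}$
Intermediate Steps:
$R = \frac{7457}{2}$ ($R = \frac{1}{2} \cdot 7457 = \frac{7457}{2} \approx 3728.5$)
$Z = -168$ ($Z = \left(-24\right) 7 = -168$)
$\frac{1313}{-38168} + \frac{\left(R - 8641\right) \left(22222 + L{\left(\left(-3 + 0\right)^{2} \right)}\right)}{Z} = \frac{1313}{-38168} + \frac{\left(\frac{7457}{2} - 8641\right) \left(22222 - 15\right)}{-168} = 1313 \left(- \frac{1}{38168}\right) + \left(- \frac{9825}{2}\right) 22207 \left(- \frac{1}{168}\right) = - \frac{101}{2936} - - \frac{72727925}{112} = - \frac{101}{2936} + \frac{72727925}{112} = \frac{26691147061}{41104}$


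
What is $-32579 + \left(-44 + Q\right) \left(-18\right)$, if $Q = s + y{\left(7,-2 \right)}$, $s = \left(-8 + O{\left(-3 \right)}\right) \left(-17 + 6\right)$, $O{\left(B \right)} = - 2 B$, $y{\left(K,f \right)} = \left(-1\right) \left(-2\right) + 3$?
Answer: $-32273$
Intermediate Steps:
$y{\left(K,f \right)} = 5$ ($y{\left(K,f \right)} = 2 + 3 = 5$)
$s = 22$ ($s = \left(-8 - -6\right) \left(-17 + 6\right) = \left(-8 + 6\right) \left(-11\right) = \left(-2\right) \left(-11\right) = 22$)
$Q = 27$ ($Q = 22 + 5 = 27$)
$-32579 + \left(-44 + Q\right) \left(-18\right) = -32579 + \left(-44 + 27\right) \left(-18\right) = -32579 - -306 = -32579 + 306 = -32273$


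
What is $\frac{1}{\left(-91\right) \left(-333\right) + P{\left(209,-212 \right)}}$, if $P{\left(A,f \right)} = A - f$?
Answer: $\frac{1}{30724} \approx 3.2548 \cdot 10^{-5}$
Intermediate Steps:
$\frac{1}{\left(-91\right) \left(-333\right) + P{\left(209,-212 \right)}} = \frac{1}{\left(-91\right) \left(-333\right) + \left(209 - -212\right)} = \frac{1}{30303 + \left(209 + 212\right)} = \frac{1}{30303 + 421} = \frac{1}{30724}$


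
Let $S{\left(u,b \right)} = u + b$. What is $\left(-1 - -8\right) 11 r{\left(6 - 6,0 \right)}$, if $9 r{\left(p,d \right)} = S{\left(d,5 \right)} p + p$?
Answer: $0$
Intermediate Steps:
$S{\left(u,b \right)} = b + u$
$r{\left(p,d \right)} = \frac{p}{9} + \frac{p \left(5 + d\right)}{9}$ ($r{\left(p,d \right)} = \frac{\left(5 + d\right) p + p}{9} = \frac{p \left(5 + d\right) + p}{9} = \frac{p + p \left(5 + d\right)}{9} = \frac{p}{9} + \frac{p \left(5 + d\right)}{9}$)
$\left(-1 - -8\right) 11 r{\left(6 - 6,0 \right)} = \left(-1 - -8\right) 11 \frac{\left(6 - 6\right) \left(6 + 0\right)}{9} = \left(-1 + 8\right) 11 \cdot \frac{1}{9} \left(6 - 6\right) 6 = 7 \cdot 11 \cdot \frac{1}{9} \cdot 0 \cdot 6 = 77 \cdot 0 = 0$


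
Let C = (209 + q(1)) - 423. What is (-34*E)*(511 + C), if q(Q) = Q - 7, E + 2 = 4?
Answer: -19788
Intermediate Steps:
E = 2 (E = -2 + 4 = 2)
q(Q) = -7 + Q
C = -220 (C = (209 + (-7 + 1)) - 423 = (209 - 6) - 423 = 203 - 423 = -220)
(-34*E)*(511 + C) = (-34*2)*(511 - 220) = -68*291 = -19788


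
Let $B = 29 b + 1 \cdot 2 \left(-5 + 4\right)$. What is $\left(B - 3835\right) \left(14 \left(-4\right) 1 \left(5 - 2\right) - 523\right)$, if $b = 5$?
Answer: $2551172$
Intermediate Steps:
$B = 143$ ($B = 29 \cdot 5 + 1 \cdot 2 \left(-5 + 4\right) = 145 + 2 \left(-1\right) = 145 - 2 = 143$)
$\left(B - 3835\right) \left(14 \left(-4\right) 1 \left(5 - 2\right) - 523\right) = \left(143 - 3835\right) \left(14 \left(-4\right) 1 \left(5 - 2\right) - 523\right) = - 3692 \left(- 56 \cdot 1 \cdot 3 - 523\right) = - 3692 \left(\left(-56\right) 3 - 523\right) = - 3692 \left(-168 - 523\right) = \left(-3692\right) \left(-691\right) = 2551172$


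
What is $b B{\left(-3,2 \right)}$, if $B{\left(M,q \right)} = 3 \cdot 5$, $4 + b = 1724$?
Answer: $25800$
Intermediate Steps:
$b = 1720$ ($b = -4 + 1724 = 1720$)
$B{\left(M,q \right)} = 15$
$b B{\left(-3,2 \right)} = 1720 \cdot 15 = 25800$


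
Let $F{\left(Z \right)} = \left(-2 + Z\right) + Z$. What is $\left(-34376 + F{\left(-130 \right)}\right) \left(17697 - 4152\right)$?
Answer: $-469171710$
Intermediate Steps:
$F{\left(Z \right)} = -2 + 2 Z$
$\left(-34376 + F{\left(-130 \right)}\right) \left(17697 - 4152\right) = \left(-34376 + \left(-2 + 2 \left(-130\right)\right)\right) \left(17697 - 4152\right) = \left(-34376 - 262\right) 13545 = \left(-34638\right) 13545 = -469171710$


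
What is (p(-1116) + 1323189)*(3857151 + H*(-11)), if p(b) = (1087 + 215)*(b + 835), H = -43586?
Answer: 4151541396219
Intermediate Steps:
p(b) = 1087170 + 1302*b (p(b) = 1302*(835 + b) = 1087170 + 1302*b)
(p(-1116) + 1323189)*(3857151 + H*(-11)) = ((1087170 + 1302*(-1116)) + 1323189)*(3857151 - 43586*(-11)) = ((1087170 - 1453032) + 1323189)*(3857151 + 479446) = (-365862 + 1323189)*4336597 = 957327*4336597 = 4151541396219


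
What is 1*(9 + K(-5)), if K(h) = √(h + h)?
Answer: 9 + I*√10 ≈ 9.0 + 3.1623*I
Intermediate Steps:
K(h) = √2*√h (K(h) = √(2*h) = √2*√h)
1*(9 + K(-5)) = 1*(9 + √2*√(-5)) = 1*(9 + √2*(I*√5)) = 1*(9 + I*√10) = 9 + I*√10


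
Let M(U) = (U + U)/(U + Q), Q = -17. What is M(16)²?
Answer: 1024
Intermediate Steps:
M(U) = 2*U/(-17 + U) (M(U) = (U + U)/(U - 17) = (2*U)/(-17 + U) = 2*U/(-17 + U))
M(16)² = (2*16/(-17 + 16))² = (2*16/(-1))² = (2*16*(-1))² = (-32)² = 1024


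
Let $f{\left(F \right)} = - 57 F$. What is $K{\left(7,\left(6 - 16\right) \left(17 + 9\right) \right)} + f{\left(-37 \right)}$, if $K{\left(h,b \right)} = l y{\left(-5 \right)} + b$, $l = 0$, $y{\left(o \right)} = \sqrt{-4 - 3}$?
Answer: $1849$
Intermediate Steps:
$y{\left(o \right)} = i \sqrt{7}$ ($y{\left(o \right)} = \sqrt{-7} = i \sqrt{7}$)
$K{\left(h,b \right)} = b$ ($K{\left(h,b \right)} = 0 i \sqrt{7} + b = 0 + b = b$)
$K{\left(7,\left(6 - 16\right) \left(17 + 9\right) \right)} + f{\left(-37 \right)} = \left(6 - 16\right) \left(17 + 9\right) - -2109 = \left(-10\right) 26 + 2109 = -260 + 2109 = 1849$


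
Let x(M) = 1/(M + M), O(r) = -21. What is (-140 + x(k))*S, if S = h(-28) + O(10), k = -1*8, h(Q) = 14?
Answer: 15687/16 ≈ 980.44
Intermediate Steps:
k = -8
x(M) = 1/(2*M)
S = -7 (S = 14 - 21 = -7)
(-140 + x(k))*S = (-140 + (½)/(-8))*(-7) = (-140 + (½)*(-⅛))*(-7) = (-140 - 1/16)*(-7) = -2241/16*(-7) = 15687/16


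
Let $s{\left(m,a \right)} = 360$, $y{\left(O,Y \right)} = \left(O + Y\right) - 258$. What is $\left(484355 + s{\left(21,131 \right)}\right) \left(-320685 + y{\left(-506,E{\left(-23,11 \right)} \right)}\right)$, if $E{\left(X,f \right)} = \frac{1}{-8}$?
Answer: $- \frac{1246489700995}{8} \approx -1.5581 \cdot 10^{11}$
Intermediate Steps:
$E{\left(X,f \right)} = - \frac{1}{8}$
$y{\left(O,Y \right)} = -258 + O + Y$
$\left(484355 + s{\left(21,131 \right)}\right) \left(-320685 + y{\left(-506,E{\left(-23,11 \right)} \right)}\right) = \left(484355 + 360\right) \left(-320685 - \frac{6113}{8}\right) = 484715 \left(-320685 - \frac{6113}{8}\right) = 484715 \left(- \frac{2571593}{8}\right) = - \frac{1246489700995}{8}$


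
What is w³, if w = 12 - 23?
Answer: -1331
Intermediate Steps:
w = -11
w³ = (-11)³ = -1331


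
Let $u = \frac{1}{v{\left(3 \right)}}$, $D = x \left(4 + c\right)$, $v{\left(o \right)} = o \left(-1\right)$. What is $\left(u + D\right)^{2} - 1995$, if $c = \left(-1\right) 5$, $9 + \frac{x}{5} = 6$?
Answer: $- \frac{16019}{9} \approx -1779.9$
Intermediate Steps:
$x = -15$ ($x = -45 + 5 \cdot 6 = -45 + 30 = -15$)
$c = -5$
$v{\left(o \right)} = - o$
$D = 15$ ($D = - 15 \left(4 - 5\right) = \left(-15\right) \left(-1\right) = 15$)
$u = - \frac{1}{3}$ ($u = \frac{1}{\left(-1\right) 3} = \frac{1}{-3} = - \frac{1}{3} \approx -0.33333$)
$\left(u + D\right)^{2} - 1995 = \left(- \frac{1}{3} + 15\right)^{2} - 1995 = \left(\frac{44}{3}\right)^{2} - 1995 = \frac{1936}{9} - 1995 = - \frac{16019}{9}$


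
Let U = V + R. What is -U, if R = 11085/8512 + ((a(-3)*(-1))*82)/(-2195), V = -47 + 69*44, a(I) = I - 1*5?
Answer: -55864745463/18683840 ≈ -2990.0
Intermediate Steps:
a(I) = -5 + I (a(I) = I - 5 = -5 + I)
V = 2989 (V = -47 + 3036 = 2989)
R = 18747703/18683840 (R = 11085/8512 + (((-5 - 3)*(-1))*82)/(-2195) = 11085*(1/8512) + (-8*(-1)*82)*(-1/2195) = 11085/8512 + (8*82)*(-1/2195) = 11085/8512 + 656*(-1/2195) = 11085/8512 - 656/2195 = 18747703/18683840 ≈ 1.0034)
U = 55864745463/18683840 (U = 2989 + 18747703/18683840 = 55864745463/18683840 ≈ 2990.0)
-U = -1*55864745463/18683840 = -55864745463/18683840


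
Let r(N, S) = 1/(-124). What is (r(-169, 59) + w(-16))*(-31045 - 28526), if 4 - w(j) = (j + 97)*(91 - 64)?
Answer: 16125452703/124 ≈ 1.3004e+8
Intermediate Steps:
r(N, S) = -1/124
w(j) = -2615 - 27*j (w(j) = 4 - (j + 97)*(91 - 64) = 4 - (97 + j)*27 = 4 - (2619 + 27*j) = 4 + (-2619 - 27*j) = -2615 - 27*j)
(r(-169, 59) + w(-16))*(-31045 - 28526) = (-1/124 + (-2615 - 27*(-16)))*(-31045 - 28526) = (-1/124 + (-2615 + 432))*(-59571) = (-1/124 - 2183)*(-59571) = -270693/124*(-59571) = 16125452703/124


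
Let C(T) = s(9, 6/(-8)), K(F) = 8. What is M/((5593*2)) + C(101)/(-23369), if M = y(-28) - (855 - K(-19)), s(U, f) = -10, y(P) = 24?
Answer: -19120827/261405634 ≈ -0.073146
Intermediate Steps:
C(T) = -10
M = -823 (M = 24 - (855 - 1*8) = 24 - (855 - 8) = 24 - 1*847 = 24 - 847 = -823)
M/((5593*2)) + C(101)/(-23369) = -823/(5593*2) - 10/(-23369) = -823/11186 - 10*(-1/23369) = -823*1/11186 + 10/23369 = -823/11186 + 10/23369 = -19120827/261405634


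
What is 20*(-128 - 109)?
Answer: -4740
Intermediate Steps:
20*(-128 - 109) = 20*(-237) = -4740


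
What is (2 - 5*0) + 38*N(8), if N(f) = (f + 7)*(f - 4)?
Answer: 2282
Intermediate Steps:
N(f) = (-4 + f)*(7 + f) (N(f) = (7 + f)*(-4 + f) = (-4 + f)*(7 + f))
(2 - 5*0) + 38*N(8) = (2 - 5*0) + 38*(-28 + 8² + 3*8) = (2 + 0) + 38*(-28 + 64 + 24) = 2 + 38*60 = 2 + 2280 = 2282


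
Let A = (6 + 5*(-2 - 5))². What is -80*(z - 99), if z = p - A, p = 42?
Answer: 71840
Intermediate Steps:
A = 841 (A = (6 + 5*(-7))² = (6 - 35)² = (-29)² = 841)
z = -799 (z = 42 - 1*841 = 42 - 841 = -799)
-80*(z - 99) = -80*(-799 - 99) = -80*(-898) = 71840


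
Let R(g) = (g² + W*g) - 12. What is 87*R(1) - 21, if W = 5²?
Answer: 1197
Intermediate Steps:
W = 25
R(g) = -12 + g² + 25*g (R(g) = (g² + 25*g) - 12 = -12 + g² + 25*g)
87*R(1) - 21 = 87*(-12 + 1² + 25*1) - 21 = 87*(-12 + 1 + 25) - 21 = 87*14 - 21 = 1218 - 21 = 1197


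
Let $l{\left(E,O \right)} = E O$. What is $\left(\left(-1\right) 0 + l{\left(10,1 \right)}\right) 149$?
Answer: $1490$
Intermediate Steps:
$\left(\left(-1\right) 0 + l{\left(10,1 \right)}\right) 149 = \left(\left(-1\right) 0 + 10 \cdot 1\right) 149 = \left(0 + 10\right) 149 = 10 \cdot 149 = 1490$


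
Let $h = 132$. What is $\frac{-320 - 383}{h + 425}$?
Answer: $- \frac{703}{557} \approx -1.2621$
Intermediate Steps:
$\frac{-320 - 383}{h + 425} = \frac{-320 - 383}{132 + 425} = - \frac{703}{557}$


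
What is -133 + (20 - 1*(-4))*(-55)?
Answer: -1453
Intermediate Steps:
-133 + (20 - 1*(-4))*(-55) = -133 + (20 + 4)*(-55) = -133 + 24*(-55) = -133 - 1320 = -1453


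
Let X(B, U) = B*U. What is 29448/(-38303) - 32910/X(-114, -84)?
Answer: -257090963/61131588 ≈ -4.2055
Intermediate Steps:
29448/(-38303) - 32910/X(-114, -84) = 29448/(-38303) - 32910/((-114*(-84))) = 29448*(-1/38303) - 32910/9576 = -29448/38303 - 32910*1/9576 = -29448/38303 - 5485/1596 = -257090963/61131588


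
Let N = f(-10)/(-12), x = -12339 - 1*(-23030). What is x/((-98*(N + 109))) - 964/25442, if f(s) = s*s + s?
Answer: -140794665/126535787 ≈ -1.1127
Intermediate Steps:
x = 10691 (x = -12339 + 23030 = 10691)
f(s) = s + s² (f(s) = s² + s = s + s²)
N = -15/2 (N = -10*(1 - 10)/(-12) = -10*(-9)*(-1/12) = 90*(-1/12) = -15/2 ≈ -7.5000)
x/((-98*(N + 109))) - 964/25442 = 10691/((-98*(-15/2 + 109))) - 964/25442 = 10691/((-98*203/2)) - 964*1/25442 = 10691/(-9947) - 482/12721 = 10691*(-1/9947) - 482/12721 = -10691/9947 - 482/12721 = -140794665/126535787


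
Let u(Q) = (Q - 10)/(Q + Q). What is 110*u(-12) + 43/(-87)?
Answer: 17459/174 ≈ 100.34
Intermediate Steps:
u(Q) = (-10 + Q)/(2*Q) (u(Q) = (-10 + Q)/((2*Q)) = (-10 + Q)*(1/(2*Q)) = (-10 + Q)/(2*Q))
110*u(-12) + 43/(-87) = 110*((½)*(-10 - 12)/(-12)) + 43/(-87) = 110*((½)*(-1/12)*(-22)) + 43*(-1/87) = 110*(11/12) - 43/87 = 605/6 - 43/87 = 17459/174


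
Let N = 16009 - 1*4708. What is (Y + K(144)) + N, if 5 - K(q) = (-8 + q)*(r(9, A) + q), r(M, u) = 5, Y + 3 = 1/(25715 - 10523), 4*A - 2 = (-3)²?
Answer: -136135511/15192 ≈ -8961.0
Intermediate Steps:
A = 11/4 (A = ½ + (¼)*(-3)² = ½ + (¼)*9 = ½ + 9/4 = 11/4 ≈ 2.7500)
Y = -45575/15192 (Y = -3 + 1/(25715 - 10523) = -3 + 1/15192 = -45575/15192 ≈ -2.9999)
N = 11301 (N = 16009 - 4708 = 11301)
K(q) = 5 - (-8 + q)*(5 + q)
(Y + K(144)) + N = (-45575/15192 + (45 - 1*144² + 3*144)) + 11301 = (-45575/15192 + (45 - 1*20736 + 432)) + 11301 = (-45575/15192 + (45 - 20736 + 432)) + 11301 = (-45575/15192 - 20259) + 11301 = -307820303/15192 + 11301 = -136135511/15192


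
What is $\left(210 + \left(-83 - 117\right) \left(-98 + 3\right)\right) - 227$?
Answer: $18983$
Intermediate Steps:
$\left(210 + \left(-83 - 117\right) \left(-98 + 3\right)\right) - 227 = \left(210 - -19000\right) - 227 = \left(210 + 19000\right) - 227 = 19210 - 227 = 18983$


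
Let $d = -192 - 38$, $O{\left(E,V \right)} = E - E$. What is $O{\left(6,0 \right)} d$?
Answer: $0$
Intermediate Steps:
$O{\left(E,V \right)} = 0$
$d = -230$
$O{\left(6,0 \right)} d = 0 \left(-230\right) = 0$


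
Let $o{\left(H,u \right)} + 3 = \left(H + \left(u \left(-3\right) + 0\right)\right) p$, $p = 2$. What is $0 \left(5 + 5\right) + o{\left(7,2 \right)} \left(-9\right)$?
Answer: $9$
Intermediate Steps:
$o{\left(H,u \right)} = -3 - 6 u + 2 H$ ($o{\left(H,u \right)} = -3 + \left(H + \left(u \left(-3\right) + 0\right)\right) 2 = -3 + \left(H + \left(- 3 u + 0\right)\right) 2 = -3 + \left(H - 3 u\right) 2 = -3 + \left(- 6 u + 2 H\right) = -3 - 6 u + 2 H$)
$0 \left(5 + 5\right) + o{\left(7,2 \right)} \left(-9\right) = 0 \left(5 + 5\right) + \left(-3 - 12 + 2 \cdot 7\right) \left(-9\right) = 0 \cdot 10 + \left(-3 - 12 + 14\right) \left(-9\right) = 0 - -9 = 0 + 9 = 9$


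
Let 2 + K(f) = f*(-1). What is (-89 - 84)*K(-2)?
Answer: 0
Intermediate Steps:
K(f) = -2 - f (K(f) = -2 + f*(-1) = -2 - f)
(-89 - 84)*K(-2) = (-89 - 84)*(-2 - 1*(-2)) = -173*(-2 + 2) = -173*0 = 0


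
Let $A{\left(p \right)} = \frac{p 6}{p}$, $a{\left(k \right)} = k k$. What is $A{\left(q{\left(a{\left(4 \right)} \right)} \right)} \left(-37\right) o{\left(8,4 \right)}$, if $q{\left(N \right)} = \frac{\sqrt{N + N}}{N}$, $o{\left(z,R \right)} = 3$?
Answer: $-666$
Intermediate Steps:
$a{\left(k \right)} = k^{2}$
$q{\left(N \right)} = \frac{\sqrt{2}}{\sqrt{N}}$ ($q{\left(N \right)} = \frac{\sqrt{2 N}}{N} = \frac{\sqrt{2} \sqrt{N}}{N} = \frac{\sqrt{2}}{\sqrt{N}}$)
$A{\left(p \right)} = 6$ ($A{\left(p \right)} = \frac{6 p}{p} = 6$)
$A{\left(q{\left(a{\left(4 \right)} \right)} \right)} \left(-37\right) o{\left(8,4 \right)} = 6 \left(-37\right) 3 = \left(-222\right) 3 = -666$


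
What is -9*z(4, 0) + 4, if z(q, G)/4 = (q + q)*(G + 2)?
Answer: -572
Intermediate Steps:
z(q, G) = 8*q*(2 + G) (z(q, G) = 4*((q + q)*(G + 2)) = 4*((2*q)*(2 + G)) = 4*(2*q*(2 + G)) = 8*q*(2 + G))
-9*z(4, 0) + 4 = -72*4*(2 + 0) + 4 = -72*4*2 + 4 = -9*64 + 4 = -576 + 4 = -572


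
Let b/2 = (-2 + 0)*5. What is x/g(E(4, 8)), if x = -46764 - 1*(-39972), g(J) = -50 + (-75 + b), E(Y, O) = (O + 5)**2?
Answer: 6792/145 ≈ 46.841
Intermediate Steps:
E(Y, O) = (5 + O)**2
b = -20 (b = 2*((-2 + 0)*5) = 2*(-2*5) = 2*(-10) = -20)
g(J) = -145 (g(J) = -50 + (-75 - 20) = -50 - 95 = -145)
x = -6792 (x = -46764 + 39972 = -6792)
x/g(E(4, 8)) = -6792/(-145) = -6792*(-1/145) = 6792/145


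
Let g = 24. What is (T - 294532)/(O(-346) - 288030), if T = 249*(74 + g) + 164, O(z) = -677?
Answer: 269966/288707 ≈ 0.93509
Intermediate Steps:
T = 24566 (T = 249*(74 + 24) + 164 = 249*98 + 164 = 24402 + 164 = 24566)
(T - 294532)/(O(-346) - 288030) = (24566 - 294532)/(-677 - 288030) = -269966/(-288707) = -269966*(-1/288707) = 269966/288707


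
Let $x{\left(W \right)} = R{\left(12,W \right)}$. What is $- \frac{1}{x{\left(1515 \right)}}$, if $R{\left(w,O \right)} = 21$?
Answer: $- \frac{1}{21} \approx -0.047619$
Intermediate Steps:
$x{\left(W \right)} = 21$
$- \frac{1}{x{\left(1515 \right)}} = - \frac{1}{21}$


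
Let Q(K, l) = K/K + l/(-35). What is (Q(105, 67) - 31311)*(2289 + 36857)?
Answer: -42900766882/35 ≈ -1.2257e+9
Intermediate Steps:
Q(K, l) = 1 - l/35 (Q(K, l) = 1 + l*(-1/35) = 1 - l/35)
(Q(105, 67) - 31311)*(2289 + 36857) = ((1 - 1/35*67) - 31311)*(2289 + 36857) = ((1 - 67/35) - 31311)*39146 = (-32/35 - 31311)*39146 = -1095917/35*39146 = -42900766882/35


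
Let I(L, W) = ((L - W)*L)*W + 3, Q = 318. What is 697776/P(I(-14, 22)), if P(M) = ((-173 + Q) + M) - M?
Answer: 697776/145 ≈ 4812.3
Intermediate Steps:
I(L, W) = 3 + L*W*(L - W) (I(L, W) = (L*(L - W))*W + 3 = L*W*(L - W) + 3 = 3 + L*W*(L - W))
P(M) = 145 (P(M) = ((-173 + 318) + M) - M = (145 + M) - M = 145)
697776/P(I(-14, 22)) = 697776/145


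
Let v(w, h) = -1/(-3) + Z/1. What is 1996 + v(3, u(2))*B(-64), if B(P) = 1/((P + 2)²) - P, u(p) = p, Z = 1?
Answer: 6000485/2883 ≈ 2081.3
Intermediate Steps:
v(w, h) = 4/3 (v(w, h) = -1/(-3) + 1/1 = -1*(-⅓) + 1*1 = ⅓ + 1 = 4/3)
B(P) = (2 + P)⁻² - P (B(P) = 1/((2 + P)²) - P = (2 + P)⁻² - P)
1996 + v(3, u(2))*B(-64) = 1996 + 4*((2 - 64)⁻² - 1*(-64))/3 = 1996 + 4*((-62)⁻² + 64)/3 = 1996 + 4*(1/3844 + 64)/3 = 1996 + (4/3)*(246017/3844) = 1996 + 246017/2883 = 6000485/2883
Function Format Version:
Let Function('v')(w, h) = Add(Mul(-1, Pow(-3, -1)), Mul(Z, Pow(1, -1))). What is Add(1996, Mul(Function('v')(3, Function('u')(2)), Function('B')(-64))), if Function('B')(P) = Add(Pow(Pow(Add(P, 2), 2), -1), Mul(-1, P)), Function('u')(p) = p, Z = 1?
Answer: Rational(6000485, 2883) ≈ 2081.3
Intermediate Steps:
Function('v')(w, h) = Rational(4, 3) (Function('v')(w, h) = Add(Mul(-1, Pow(-3, -1)), Mul(1, Pow(1, -1))) = Add(Mul(-1, Rational(-1, 3)), Mul(1, 1)) = Add(Rational(1, 3), 1) = Rational(4, 3))
Function('B')(P) = Add(Pow(Add(2, P), -2), Mul(-1, P)) (Function('B')(P) = Add(Pow(Pow(Add(2, P), 2), -1), Mul(-1, P)) = Add(Pow(Add(2, P), -2), Mul(-1, P)))
Add(1996, Mul(Function('v')(3, Function('u')(2)), Function('B')(-64))) = Add(1996, Mul(Rational(4, 3), Add(Pow(Add(2, -64), -2), Mul(-1, -64)))) = Add(1996, Mul(Rational(4, 3), Add(Pow(-62, -2), 64))) = Add(1996, Mul(Rational(4, 3), Add(Rational(1, 3844), 64))) = Add(1996, Mul(Rational(4, 3), Rational(246017, 3844))) = Add(1996, Rational(246017, 2883)) = Rational(6000485, 2883)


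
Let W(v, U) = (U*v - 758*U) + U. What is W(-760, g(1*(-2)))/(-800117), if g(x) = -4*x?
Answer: 12136/800117 ≈ 0.015168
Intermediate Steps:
W(v, U) = -757*U + U*v (W(v, U) = (-758*U + U*v) + U = -757*U + U*v)
W(-760, g(1*(-2)))/(-800117) = ((-4*(-2))*(-757 - 760))/(-800117) = (-4*(-2)*(-1517))*(-1/800117) = (8*(-1517))*(-1/800117) = -12136*(-1/800117) = 12136/800117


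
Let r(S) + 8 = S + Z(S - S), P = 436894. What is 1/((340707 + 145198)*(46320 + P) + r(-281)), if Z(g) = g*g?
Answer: 1/234796098381 ≈ 4.2590e-12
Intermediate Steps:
Z(g) = g²
r(S) = -8 + S (r(S) = -8 + (S + (S - S)²) = -8 + (S + 0²) = -8 + (S + 0) = -8 + S)
1/((340707 + 145198)*(46320 + P) + r(-281)) = 1/((340707 + 145198)*(46320 + 436894) + (-8 - 281)) = 1/(485905*483214 - 289) = 1/(234796098670 - 289) = 1/234796098381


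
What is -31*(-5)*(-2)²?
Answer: 620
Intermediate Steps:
-31*(-5)*(-2)² = 155*4 = 620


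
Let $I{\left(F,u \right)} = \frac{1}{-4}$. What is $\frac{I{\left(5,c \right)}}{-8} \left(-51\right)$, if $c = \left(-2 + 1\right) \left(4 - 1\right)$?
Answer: $- \frac{51}{32} \approx -1.5938$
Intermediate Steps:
$c = -3$ ($c = \left(-1\right) 3 = -3$)
$I{\left(F,u \right)} = - \frac{1}{4}$
$\frac{I{\left(5,c \right)}}{-8} \left(-51\right) = - \frac{1}{4 \left(-8\right)} \left(-51\right) = \left(- \frac{1}{4}\right) \left(- \frac{1}{8}\right) \left(-51\right) = \frac{1}{32} \left(-51\right) = - \frac{51}{32}$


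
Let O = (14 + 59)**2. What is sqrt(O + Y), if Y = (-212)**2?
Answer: sqrt(50273) ≈ 224.22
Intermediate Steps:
O = 5329 (O = 73**2 = 5329)
Y = 44944
sqrt(O + Y) = sqrt(5329 + 44944) = sqrt(50273)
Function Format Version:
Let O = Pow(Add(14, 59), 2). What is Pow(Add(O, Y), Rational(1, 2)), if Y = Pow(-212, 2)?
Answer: Pow(50273, Rational(1, 2)) ≈ 224.22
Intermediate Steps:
O = 5329 (O = Pow(73, 2) = 5329)
Y = 44944
Pow(Add(O, Y), Rational(1, 2)) = Pow(Add(5329, 44944), Rational(1, 2)) = Pow(50273, Rational(1, 2))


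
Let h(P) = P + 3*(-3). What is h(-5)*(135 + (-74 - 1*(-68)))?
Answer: -1806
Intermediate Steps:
h(P) = -9 + P (h(P) = P - 9 = -9 + P)
h(-5)*(135 + (-74 - 1*(-68))) = (-9 - 5)*(135 + (-74 - 1*(-68))) = -14*(135 + (-74 + 68)) = -14*(135 - 6) = -14*129 = -1806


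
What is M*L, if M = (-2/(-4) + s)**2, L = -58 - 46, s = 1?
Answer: -234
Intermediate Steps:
L = -104
M = 9/4 (M = (-2/(-4) + 1)**2 = (-2*(-1/4) + 1)**2 = (1/2 + 1)**2 = (3/2)**2 = 9/4 ≈ 2.2500)
M*L = (9/4)*(-104) = -234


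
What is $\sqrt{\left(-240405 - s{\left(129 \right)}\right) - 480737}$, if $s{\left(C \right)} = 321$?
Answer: $37 i \sqrt{527} \approx 849.39 i$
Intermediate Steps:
$\sqrt{\left(-240405 - s{\left(129 \right)}\right) - 480737} = \sqrt{\left(-240405 - 321\right) - 480737} = \sqrt{-240726 - 480737} = \sqrt{-721463} = 37 i \sqrt{527}$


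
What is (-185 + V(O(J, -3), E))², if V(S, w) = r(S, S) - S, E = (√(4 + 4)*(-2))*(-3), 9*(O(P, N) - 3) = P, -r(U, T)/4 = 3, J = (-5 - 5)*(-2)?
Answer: 3312400/81 ≈ 40894.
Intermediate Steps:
J = 20 (J = -10*(-2) = 20)
r(U, T) = -12 (r(U, T) = -4*3 = -12)
O(P, N) = 3 + P/9
E = 12*√2 (E = (√8*(-2))*(-3) = ((2*√2)*(-2))*(-3) = -4*√2*(-3) = 12*√2 ≈ 16.971)
V(S, w) = -12 - S
(-185 + V(O(J, -3), E))² = (-185 + (-12 - (3 + (⅑)*20)))² = (-185 + (-12 - (3 + 20/9)))² = (-185 + (-12 - 1*47/9))² = (-185 + (-12 - 47/9))² = (-185 - 155/9)² = (-1820/9)² = 3312400/81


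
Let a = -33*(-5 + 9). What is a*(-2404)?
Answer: 317328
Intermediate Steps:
a = -132 (a = -33*4 = -132)
a*(-2404) = -132*(-2404) = 317328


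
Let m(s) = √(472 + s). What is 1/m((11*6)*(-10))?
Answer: -I*√47/94 ≈ -0.072932*I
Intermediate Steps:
1/m((11*6)*(-10)) = 1/(√(472 + (11*6)*(-10))) = 1/(√(472 + 66*(-10))) = 1/(√(472 - 660)) = 1/(√(-188)) = 1/(2*I*√47) = -I*√47/94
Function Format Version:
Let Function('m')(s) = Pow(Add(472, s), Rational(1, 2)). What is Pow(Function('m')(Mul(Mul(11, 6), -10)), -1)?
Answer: Mul(Rational(-1, 94), I, Pow(47, Rational(1, 2))) ≈ Mul(-0.072932, I)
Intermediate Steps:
Pow(Function('m')(Mul(Mul(11, 6), -10)), -1) = Pow(Pow(Add(472, Mul(Mul(11, 6), -10)), Rational(1, 2)), -1) = Pow(Pow(Add(472, Mul(66, -10)), Rational(1, 2)), -1) = Pow(Pow(Add(472, -660), Rational(1, 2)), -1) = Pow(Pow(-188, Rational(1, 2)), -1) = Pow(Mul(2, I, Pow(47, Rational(1, 2))), -1) = Mul(Rational(-1, 94), I, Pow(47, Rational(1, 2)))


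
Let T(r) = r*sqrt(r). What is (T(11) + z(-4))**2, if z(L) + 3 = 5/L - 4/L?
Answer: 21465/16 - 143*sqrt(11)/2 ≈ 1104.4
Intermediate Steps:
T(r) = r**(3/2)
z(L) = -3 + 1/L (z(L) = -3 + (5/L - 4/L) = -3 + 1/L)
(T(11) + z(-4))**2 = (11**(3/2) + (-3 + 1/(-4)))**2 = (11*sqrt(11) + (-3 - 1/4))**2 = (11*sqrt(11) - 13/4)**2 = (-13/4 + 11*sqrt(11))**2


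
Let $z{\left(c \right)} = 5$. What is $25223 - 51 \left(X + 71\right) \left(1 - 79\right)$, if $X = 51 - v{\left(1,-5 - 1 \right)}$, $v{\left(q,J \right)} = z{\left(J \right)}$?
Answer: $490649$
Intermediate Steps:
$v{\left(q,J \right)} = 5$
$X = 46$ ($X = 51 - 5 = 46$)
$25223 - 51 \left(X + 71\right) \left(1 - 79\right) = 25223 - 51 \left(46 + 71\right) \left(1 - 79\right) = 25223 - 51 \cdot 117 \left(1 - 79\right) = 25223 - 51 \cdot 117 \left(-78\right) = 25223 - 51 \left(-9126\right) = 25223 - -465426 = 25223 + 465426 = 490649$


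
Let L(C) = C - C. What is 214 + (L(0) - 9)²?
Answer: 295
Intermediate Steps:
L(C) = 0
214 + (L(0) - 9)² = 214 + (0 - 9)² = 214 + (-9)² = 214 + 81 = 295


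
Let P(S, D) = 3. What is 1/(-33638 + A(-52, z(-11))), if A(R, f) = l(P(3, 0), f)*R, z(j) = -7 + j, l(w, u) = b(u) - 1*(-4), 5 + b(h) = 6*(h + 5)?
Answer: -1/29530 ≈ -3.3864e-5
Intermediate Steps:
b(h) = 25 + 6*h (b(h) = -5 + 6*(h + 5) = -5 + 6*(5 + h) = -5 + (30 + 6*h) = 25 + 6*h)
l(w, u) = 29 + 6*u (l(w, u) = (25 + 6*u) - 1*(-4) = (25 + 6*u) + 4 = 29 + 6*u)
A(R, f) = R*(29 + 6*f) (A(R, f) = (29 + 6*f)*R = R*(29 + 6*f))
1/(-33638 + A(-52, z(-11))) = 1/(-33638 - 52*(29 + 6*(-7 - 11))) = 1/(-33638 - 52*(29 + 6*(-18))) = 1/(-33638 - 52*(29 - 108)) = 1/(-33638 - 52*(-79)) = 1/(-33638 + 4108) = 1/(-29530) = -1/29530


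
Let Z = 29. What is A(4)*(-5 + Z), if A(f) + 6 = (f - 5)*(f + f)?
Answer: -336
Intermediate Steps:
A(f) = -6 + 2*f*(-5 + f) (A(f) = -6 + (f - 5)*(f + f) = -6 + (-5 + f)*(2*f) = -6 + 2*f*(-5 + f))
A(4)*(-5 + Z) = (-6 - 10*4 + 2*4²)*(-5 + 29) = (-6 - 40 + 2*16)*24 = (-6 - 40 + 32)*24 = -14*24 = -336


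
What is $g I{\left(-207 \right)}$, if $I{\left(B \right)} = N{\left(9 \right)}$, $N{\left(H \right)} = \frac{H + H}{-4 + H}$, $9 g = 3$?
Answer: $\frac{6}{5} \approx 1.2$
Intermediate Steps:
$g = \frac{1}{3}$ ($g = \frac{1}{9} \cdot 3 = \frac{1}{3} \approx 0.33333$)
$N{\left(H \right)} = \frac{2 H}{-4 + H}$
$I{\left(B \right)} = \frac{18}{5}$ ($I{\left(B \right)} = 2 \cdot 9 \frac{1}{-4 + 9} = 2 \cdot 9 \cdot \frac{1}{5} = \frac{18}{5}$)
$g I{\left(-207 \right)} = \frac{1}{3} \cdot \frac{18}{5} = \frac{6}{5}$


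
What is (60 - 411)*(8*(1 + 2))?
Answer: -8424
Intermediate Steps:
(60 - 411)*(8*(1 + 2)) = -2808*3 = -351*24 = -8424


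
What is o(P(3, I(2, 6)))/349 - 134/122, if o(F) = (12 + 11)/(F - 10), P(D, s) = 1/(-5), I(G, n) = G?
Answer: -1199548/1085739 ≈ -1.1048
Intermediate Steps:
P(D, s) = -⅕
o(F) = 23/(-10 + F)
o(P(3, I(2, 6)))/349 - 134/122 = (23/(-10 - ⅕))/349 - 134/122 = (23/(-51/5))*(1/349) - 134*1/122 = (23*(-5/51))*(1/349) - 67/61 = -115/51*1/349 - 67/61 = -115/17799 - 67/61 = -1199548/1085739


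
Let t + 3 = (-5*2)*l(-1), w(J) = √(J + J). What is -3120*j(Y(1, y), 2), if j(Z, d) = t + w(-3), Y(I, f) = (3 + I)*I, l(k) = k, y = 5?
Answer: -21840 - 3120*I*√6 ≈ -21840.0 - 7642.4*I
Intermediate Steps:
w(J) = √2*√J (w(J) = √(2*J) = √2*√J)
t = 7 (t = -3 - 5*2*(-1) = -3 - 10*(-1) = -3 + 10 = 7)
Y(I, f) = I*(3 + I)
j(Z, d) = 7 + I*√6 (j(Z, d) = 7 + √2*√(-3) = 7 + √2*(I*√3) = 7 + I*√6)
-3120*j(Y(1, y), 2) = -3120*(7 + I*√6) = -21840 - 3120*I*√6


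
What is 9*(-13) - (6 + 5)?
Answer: -128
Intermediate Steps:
9*(-13) - (6 + 5) = -117 - 1*11 = -117 - 11 = -128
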